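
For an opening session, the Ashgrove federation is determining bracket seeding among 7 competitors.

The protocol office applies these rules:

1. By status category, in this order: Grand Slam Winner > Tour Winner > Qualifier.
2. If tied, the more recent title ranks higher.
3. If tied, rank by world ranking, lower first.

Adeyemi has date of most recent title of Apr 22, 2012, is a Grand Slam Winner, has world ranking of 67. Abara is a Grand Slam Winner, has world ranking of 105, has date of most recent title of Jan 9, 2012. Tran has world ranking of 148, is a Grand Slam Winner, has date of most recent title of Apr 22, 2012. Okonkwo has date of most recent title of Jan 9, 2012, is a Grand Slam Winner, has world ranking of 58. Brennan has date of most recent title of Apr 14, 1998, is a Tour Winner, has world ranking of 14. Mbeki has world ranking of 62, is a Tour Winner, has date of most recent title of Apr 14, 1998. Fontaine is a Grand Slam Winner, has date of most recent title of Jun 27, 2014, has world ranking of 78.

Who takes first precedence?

By status category: Fontaine, Adeyemi, Tran, Okonkwo and Abara (Grand Slam Winner); then Brennan and Mbeki (Tour Winner).
Among Fontaine, Adeyemi, Tran, Okonkwo and Abara, by date of most recent title (later first): Fontaine (Jun 27, 2014) before Adeyemi and Tran (Apr 22, 2012) before Okonkwo and Abara (Jan 9, 2012).
Among Adeyemi and Tran, by world ranking (lower first): Adeyemi (67) before Tran (148).
Among Okonkwo and Abara, by world ranking (lower first): Okonkwo (58) before Abara (105).
Brennan and Mbeki both have date of most recent title Apr 14, 1998, so the next rule applies.
Among Brennan and Mbeki, by world ranking (lower first): Brennan (14) before Mbeki (62).
Order: Fontaine, Adeyemi, Tran, Okonkwo, Abara, Brennan, Mbeki.

Fontaine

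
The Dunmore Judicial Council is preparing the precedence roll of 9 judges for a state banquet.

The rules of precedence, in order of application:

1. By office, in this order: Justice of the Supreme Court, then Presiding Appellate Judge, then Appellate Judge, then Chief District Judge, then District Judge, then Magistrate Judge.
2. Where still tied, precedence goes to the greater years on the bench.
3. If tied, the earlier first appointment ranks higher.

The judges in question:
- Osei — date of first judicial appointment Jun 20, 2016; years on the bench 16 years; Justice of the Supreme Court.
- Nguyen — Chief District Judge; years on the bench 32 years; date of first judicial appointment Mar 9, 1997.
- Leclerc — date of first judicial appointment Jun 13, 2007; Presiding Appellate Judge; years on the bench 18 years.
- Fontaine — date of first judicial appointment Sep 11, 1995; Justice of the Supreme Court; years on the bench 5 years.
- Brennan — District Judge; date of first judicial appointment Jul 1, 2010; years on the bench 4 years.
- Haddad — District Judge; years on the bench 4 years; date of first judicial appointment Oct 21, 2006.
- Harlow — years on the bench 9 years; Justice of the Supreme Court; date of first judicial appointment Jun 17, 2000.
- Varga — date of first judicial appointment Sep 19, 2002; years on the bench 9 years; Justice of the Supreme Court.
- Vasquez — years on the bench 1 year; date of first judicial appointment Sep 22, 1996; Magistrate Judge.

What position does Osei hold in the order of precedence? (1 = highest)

By office: Osei, Harlow, Varga and Fontaine (Justice of the Supreme Court); then Leclerc (Presiding Appellate Judge); then Nguyen (Chief District Judge); then Haddad and Brennan (District Judge); then Vasquez (Magistrate Judge).
Among Osei, Harlow, Varga and Fontaine, by years on the bench (higher first): Osei (16 years) before Harlow and Varga (9 years) before Fontaine (5 years).
Among Harlow and Varga, by date of first judicial appointment (earlier first): Harlow (Jun 17, 2000) before Varga (Sep 19, 2002).
Haddad and Brennan both have years on the bench 4 years, so the next rule applies.
Among Haddad and Brennan, by date of first judicial appointment (earlier first): Haddad (Oct 21, 2006) before Brennan (Jul 1, 2010).
Order: Osei, Harlow, Varga, Fontaine, Leclerc, Nguyen, Haddad, Brennan, Vasquez. So position 1.

1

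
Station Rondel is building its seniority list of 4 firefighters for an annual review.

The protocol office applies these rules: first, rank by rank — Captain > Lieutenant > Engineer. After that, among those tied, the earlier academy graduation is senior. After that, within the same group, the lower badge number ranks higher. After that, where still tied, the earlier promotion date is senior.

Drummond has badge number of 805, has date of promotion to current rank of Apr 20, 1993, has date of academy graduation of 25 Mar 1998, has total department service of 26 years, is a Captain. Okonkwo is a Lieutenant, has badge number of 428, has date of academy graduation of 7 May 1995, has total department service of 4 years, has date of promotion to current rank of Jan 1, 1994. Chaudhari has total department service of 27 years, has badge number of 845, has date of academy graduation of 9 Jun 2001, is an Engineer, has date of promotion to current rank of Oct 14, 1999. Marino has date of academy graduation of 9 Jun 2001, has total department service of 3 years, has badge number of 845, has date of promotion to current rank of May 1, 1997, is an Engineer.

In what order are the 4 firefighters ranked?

By rank: Drummond (Captain); then Okonkwo (Lieutenant); then Marino and Chaudhari (Engineer).
Marino and Chaudhari both have date of academy graduation 9 Jun 2001, so the next rule applies.
Marino and Chaudhari both have badge number 845, so the next rule applies.
Among Marino and Chaudhari, by date of promotion to current rank (earlier first): Marino (May 1, 1997) before Chaudhari (Oct 14, 1999).
Full order: Drummond, Okonkwo, Marino, Chaudhari.

Drummond, Okonkwo, Marino, Chaudhari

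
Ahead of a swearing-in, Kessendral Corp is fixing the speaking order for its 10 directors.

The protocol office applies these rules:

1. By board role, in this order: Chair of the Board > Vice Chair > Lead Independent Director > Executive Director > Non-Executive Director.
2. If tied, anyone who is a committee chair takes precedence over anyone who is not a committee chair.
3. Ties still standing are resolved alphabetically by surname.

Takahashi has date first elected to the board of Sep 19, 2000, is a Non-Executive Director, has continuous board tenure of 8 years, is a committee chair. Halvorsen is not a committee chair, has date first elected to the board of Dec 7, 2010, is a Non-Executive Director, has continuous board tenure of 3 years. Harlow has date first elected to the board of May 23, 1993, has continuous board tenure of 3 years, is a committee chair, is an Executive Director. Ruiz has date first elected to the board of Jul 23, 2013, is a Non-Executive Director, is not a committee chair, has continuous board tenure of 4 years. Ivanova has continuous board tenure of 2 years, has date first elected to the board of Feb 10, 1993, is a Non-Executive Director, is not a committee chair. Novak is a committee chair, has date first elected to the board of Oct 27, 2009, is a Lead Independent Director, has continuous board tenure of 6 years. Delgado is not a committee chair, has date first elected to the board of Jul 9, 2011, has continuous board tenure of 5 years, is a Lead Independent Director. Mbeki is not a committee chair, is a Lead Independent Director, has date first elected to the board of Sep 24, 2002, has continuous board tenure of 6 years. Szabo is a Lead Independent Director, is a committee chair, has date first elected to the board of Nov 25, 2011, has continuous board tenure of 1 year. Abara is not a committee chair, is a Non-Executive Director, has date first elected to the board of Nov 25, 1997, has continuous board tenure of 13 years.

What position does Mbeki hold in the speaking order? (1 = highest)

4

By board role: Novak, Szabo, Delgado and Mbeki (Lead Independent Director); then Harlow (Executive Director); then Takahashi, Abara, Halvorsen, Ivanova and Ruiz (Non-Executive Director).
Among Novak, Szabo, Delgado and Mbeki, a committee chair before not a committee chair: Novak and Szabo (a committee chair) before Delgado and Mbeki (not a committee chair).
Among Novak and Szabo, alphabetically by surname: Novak before Szabo.
Among Delgado and Mbeki, alphabetically by surname: Delgado before Mbeki.
Among Takahashi, Abara, Halvorsen, Ivanova and Ruiz, a committee chair before not a committee chair: Takahashi (a committee chair) before Abara, Halvorsen, Ivanova and Ruiz (not a committee chair).
Among Abara, Halvorsen, Ivanova and Ruiz, alphabetically by surname: Abara before Halvorsen before Ivanova before Ruiz.
Order: Novak, Szabo, Delgado, Mbeki, Harlow, Takahashi, Abara, Halvorsen, Ivanova, Ruiz. So position 4.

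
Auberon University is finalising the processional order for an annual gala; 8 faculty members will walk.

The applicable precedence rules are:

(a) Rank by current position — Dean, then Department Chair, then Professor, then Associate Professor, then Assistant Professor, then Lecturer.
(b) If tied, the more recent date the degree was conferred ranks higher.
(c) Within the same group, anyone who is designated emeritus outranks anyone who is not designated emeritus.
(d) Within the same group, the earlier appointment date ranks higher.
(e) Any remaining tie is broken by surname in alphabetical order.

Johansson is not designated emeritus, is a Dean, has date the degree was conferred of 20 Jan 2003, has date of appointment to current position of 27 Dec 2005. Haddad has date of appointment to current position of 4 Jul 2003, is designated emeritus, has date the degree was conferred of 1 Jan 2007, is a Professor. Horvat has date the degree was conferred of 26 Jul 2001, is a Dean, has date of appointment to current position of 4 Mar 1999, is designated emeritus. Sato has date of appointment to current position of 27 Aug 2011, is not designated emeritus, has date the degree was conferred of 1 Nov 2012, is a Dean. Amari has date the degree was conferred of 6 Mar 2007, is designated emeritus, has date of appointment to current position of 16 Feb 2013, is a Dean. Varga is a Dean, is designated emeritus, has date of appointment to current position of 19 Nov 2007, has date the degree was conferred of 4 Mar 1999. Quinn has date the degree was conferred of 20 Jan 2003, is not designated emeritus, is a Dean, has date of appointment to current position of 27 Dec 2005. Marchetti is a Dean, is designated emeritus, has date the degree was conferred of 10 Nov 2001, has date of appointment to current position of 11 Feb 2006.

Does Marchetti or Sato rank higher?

Sato

By current position: Sato, Amari, Johansson, Quinn, Marchetti, Horvat and Varga (Dean); then Haddad (Professor).
Among Sato, Amari, Johansson, Quinn, Marchetti, Horvat and Varga, by date the degree was conferred (later first): Sato (1 Nov 2012) before Amari (6 Mar 2007) before Johansson and Quinn (20 Jan 2003) before Marchetti (10 Nov 2001) before Horvat (26 Jul 2001) before Varga (4 Mar 1999).
Johansson and Quinn are each not designated emeritus, so the next rule applies.
Johansson and Quinn both have date of appointment to current position 27 Dec 2005, so the next rule applies.
Among Johansson and Quinn, alphabetically by surname: Johansson before Quinn.
So Sato takes precedence.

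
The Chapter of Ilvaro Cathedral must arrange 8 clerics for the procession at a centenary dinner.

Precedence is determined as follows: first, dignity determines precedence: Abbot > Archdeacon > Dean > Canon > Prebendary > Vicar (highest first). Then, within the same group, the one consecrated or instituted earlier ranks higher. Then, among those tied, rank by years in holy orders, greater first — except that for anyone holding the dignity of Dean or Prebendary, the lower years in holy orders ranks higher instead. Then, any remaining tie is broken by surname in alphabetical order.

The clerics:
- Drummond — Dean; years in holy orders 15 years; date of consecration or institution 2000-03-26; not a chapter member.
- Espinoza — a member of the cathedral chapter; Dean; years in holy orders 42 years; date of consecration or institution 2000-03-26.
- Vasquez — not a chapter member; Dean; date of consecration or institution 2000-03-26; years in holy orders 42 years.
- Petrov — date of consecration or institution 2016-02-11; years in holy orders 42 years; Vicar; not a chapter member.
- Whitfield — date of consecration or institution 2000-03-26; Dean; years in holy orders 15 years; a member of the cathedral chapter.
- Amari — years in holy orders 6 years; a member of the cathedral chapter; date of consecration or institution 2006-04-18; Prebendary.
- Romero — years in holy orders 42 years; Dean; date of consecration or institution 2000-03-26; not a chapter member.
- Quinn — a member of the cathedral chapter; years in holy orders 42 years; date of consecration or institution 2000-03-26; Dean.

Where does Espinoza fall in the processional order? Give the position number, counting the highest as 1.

By dignity: Drummond, Whitfield, Espinoza, Quinn, Romero and Vasquez (Dean); then Amari (Prebendary); then Petrov (Vicar).
Drummond, Whitfield, Espinoza, Quinn, Romero and Vasquez all have date of consecration or institution 2000-03-26, so the next rule applies.
Among Drummond, Whitfield, Espinoza, Quinn, Romero and Vasquez, by years in holy orders (lower first) (reversed rule for this group): Drummond and Whitfield (15 years) before Espinoza, Quinn, Romero and Vasquez (42 years).
Among Drummond and Whitfield, alphabetically by surname: Drummond before Whitfield.
Among Espinoza, Quinn, Romero and Vasquez, alphabetically by surname: Espinoza before Quinn before Romero before Vasquez.
Order: Drummond, Whitfield, Espinoza, Quinn, Romero, Vasquez, Amari, Petrov. So position 3.

3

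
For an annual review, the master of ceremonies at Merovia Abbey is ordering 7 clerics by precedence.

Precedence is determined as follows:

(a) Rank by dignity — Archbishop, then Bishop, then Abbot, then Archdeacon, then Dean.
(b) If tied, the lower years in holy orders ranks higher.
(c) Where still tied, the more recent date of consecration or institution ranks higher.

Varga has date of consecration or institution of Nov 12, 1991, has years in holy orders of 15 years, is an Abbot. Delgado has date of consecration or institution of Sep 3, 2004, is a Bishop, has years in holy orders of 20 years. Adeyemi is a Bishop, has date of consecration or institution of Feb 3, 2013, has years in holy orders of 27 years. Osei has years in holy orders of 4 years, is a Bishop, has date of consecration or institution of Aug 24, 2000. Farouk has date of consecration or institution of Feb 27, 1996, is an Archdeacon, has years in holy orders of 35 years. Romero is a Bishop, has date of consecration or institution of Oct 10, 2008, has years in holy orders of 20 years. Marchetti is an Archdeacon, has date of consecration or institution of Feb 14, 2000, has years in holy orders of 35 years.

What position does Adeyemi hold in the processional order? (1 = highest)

By dignity: Osei, Romero, Delgado and Adeyemi (Bishop); then Varga (Abbot); then Marchetti and Farouk (Archdeacon).
Among Osei, Romero, Delgado and Adeyemi, by years in holy orders (lower first): Osei (4 years) before Romero and Delgado (20 years) before Adeyemi (27 years).
Among Romero and Delgado, by date of consecration or institution (later first): Romero (Oct 10, 2008) before Delgado (Sep 3, 2004).
Marchetti and Farouk both have years in holy orders 35 years, so the next rule applies.
Among Marchetti and Farouk, by date of consecration or institution (later first): Marchetti (Feb 14, 2000) before Farouk (Feb 27, 1996).
Order: Osei, Romero, Delgado, Adeyemi, Varga, Marchetti, Farouk. So position 4.

4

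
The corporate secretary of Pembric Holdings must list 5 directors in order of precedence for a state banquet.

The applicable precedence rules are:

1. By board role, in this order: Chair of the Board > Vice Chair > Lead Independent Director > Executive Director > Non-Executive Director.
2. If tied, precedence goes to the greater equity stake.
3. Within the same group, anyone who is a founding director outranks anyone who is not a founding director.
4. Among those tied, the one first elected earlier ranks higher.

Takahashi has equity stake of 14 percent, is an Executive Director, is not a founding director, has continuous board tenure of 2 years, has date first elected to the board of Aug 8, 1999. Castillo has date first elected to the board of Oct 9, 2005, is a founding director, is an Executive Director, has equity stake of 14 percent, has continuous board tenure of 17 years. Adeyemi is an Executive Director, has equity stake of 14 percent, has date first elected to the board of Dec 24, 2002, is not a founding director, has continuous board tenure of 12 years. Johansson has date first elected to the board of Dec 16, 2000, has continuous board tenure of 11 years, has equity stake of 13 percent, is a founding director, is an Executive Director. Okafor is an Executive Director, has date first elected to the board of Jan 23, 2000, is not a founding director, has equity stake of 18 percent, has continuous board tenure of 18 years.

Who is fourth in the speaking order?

Adeyemi

By board role: Okafor, Castillo, Takahashi, Adeyemi and Johansson (Executive Director).
Among Okafor, Castillo, Takahashi, Adeyemi and Johansson, by equity stake (higher first): Okafor (18 percent) before Castillo, Takahashi and Adeyemi (14 percent) before Johansson (13 percent).
Among Castillo, Takahashi and Adeyemi, a founding director before not a founding director: Castillo (a founding director) before Takahashi and Adeyemi (not a founding director).
Among Takahashi and Adeyemi, by date first elected to the board (earlier first): Takahashi (Aug 8, 1999) before Adeyemi (Dec 24, 2002).
Order: Okafor, Castillo, Takahashi, Adeyemi, Johansson.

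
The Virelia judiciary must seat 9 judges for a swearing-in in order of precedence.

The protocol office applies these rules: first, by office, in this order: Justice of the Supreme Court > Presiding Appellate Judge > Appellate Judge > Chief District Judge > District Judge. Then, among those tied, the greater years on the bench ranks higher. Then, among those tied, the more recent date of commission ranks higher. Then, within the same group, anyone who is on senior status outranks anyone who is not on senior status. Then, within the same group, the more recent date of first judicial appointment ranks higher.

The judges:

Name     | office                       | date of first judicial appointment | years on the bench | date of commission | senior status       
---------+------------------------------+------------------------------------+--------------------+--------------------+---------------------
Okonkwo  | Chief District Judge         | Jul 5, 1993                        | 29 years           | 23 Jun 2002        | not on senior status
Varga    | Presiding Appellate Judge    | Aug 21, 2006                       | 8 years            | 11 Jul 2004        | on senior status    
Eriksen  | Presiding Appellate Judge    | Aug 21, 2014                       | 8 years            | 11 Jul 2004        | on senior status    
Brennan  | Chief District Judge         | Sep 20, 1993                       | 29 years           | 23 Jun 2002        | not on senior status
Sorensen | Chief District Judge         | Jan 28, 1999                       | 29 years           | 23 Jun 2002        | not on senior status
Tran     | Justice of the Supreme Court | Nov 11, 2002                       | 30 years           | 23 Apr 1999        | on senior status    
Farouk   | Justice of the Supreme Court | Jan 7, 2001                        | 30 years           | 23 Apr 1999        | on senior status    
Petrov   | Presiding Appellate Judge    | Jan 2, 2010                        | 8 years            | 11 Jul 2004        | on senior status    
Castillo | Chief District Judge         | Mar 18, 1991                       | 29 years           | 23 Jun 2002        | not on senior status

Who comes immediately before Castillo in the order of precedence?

Okonkwo

By office: Tran and Farouk (Justice of the Supreme Court); then Eriksen, Petrov and Varga (Presiding Appellate Judge); then Sorensen, Brennan, Okonkwo and Castillo (Chief District Judge).
Tran and Farouk both have years on the bench 30 years, so the next rule applies.
Tran and Farouk both have date of commission 23 Apr 1999, so the next rule applies.
Tran and Farouk are each on senior status, so the next rule applies.
Among Tran and Farouk, by date of first judicial appointment (later first): Tran (Nov 11, 2002) before Farouk (Jan 7, 2001).
Eriksen, Petrov and Varga all have years on the bench 8 years, so the next rule applies.
Eriksen, Petrov and Varga all have date of commission 11 Jul 2004, so the next rule applies.
Eriksen, Petrov and Varga are each on senior status, so the next rule applies.
Among Eriksen, Petrov and Varga, by date of first judicial appointment (later first): Eriksen (Aug 21, 2014) before Petrov (Jan 2, 2010) before Varga (Aug 21, 2006).
Sorensen, Brennan, Okonkwo and Castillo all have years on the bench 29 years, so the next rule applies.
Sorensen, Brennan, Okonkwo and Castillo all have date of commission 23 Jun 2002, so the next rule applies.
Sorensen, Brennan, Okonkwo and Castillo are each not on senior status, so the next rule applies.
Among Sorensen, Brennan, Okonkwo and Castillo, by date of first judicial appointment (later first): Sorensen (Jan 28, 1999) before Brennan (Sep 20, 1993) before Okonkwo (Jul 5, 1993) before Castillo (Mar 18, 1991).
Order: Tran, Farouk, Eriksen, Petrov, Varga, Sorensen, Brennan, Okonkwo, Castillo.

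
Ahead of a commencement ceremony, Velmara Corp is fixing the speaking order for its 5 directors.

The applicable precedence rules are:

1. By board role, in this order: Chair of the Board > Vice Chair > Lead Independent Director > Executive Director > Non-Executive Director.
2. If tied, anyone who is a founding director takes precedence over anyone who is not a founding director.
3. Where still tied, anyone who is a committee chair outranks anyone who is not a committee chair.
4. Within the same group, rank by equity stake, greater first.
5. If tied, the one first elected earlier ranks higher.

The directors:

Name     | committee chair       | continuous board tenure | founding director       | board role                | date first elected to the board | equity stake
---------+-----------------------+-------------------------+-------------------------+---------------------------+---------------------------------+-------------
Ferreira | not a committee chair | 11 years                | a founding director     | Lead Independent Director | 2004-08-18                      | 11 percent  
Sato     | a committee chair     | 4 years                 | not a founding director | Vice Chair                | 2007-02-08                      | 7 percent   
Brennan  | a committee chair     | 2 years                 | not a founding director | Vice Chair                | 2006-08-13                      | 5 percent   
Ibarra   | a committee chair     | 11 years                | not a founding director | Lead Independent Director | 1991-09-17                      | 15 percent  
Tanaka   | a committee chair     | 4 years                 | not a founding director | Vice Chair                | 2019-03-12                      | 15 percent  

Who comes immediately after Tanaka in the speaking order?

By board role: Tanaka, Sato and Brennan (Vice Chair); then Ferreira and Ibarra (Lead Independent Director).
Tanaka, Sato and Brennan are each not a founding director, so the next rule applies.
Tanaka, Sato and Brennan are each a committee chair, so the next rule applies.
Among Tanaka, Sato and Brennan, by equity stake (higher first): Tanaka (15 percent) before Sato (7 percent) before Brennan (5 percent).
Among Ferreira and Ibarra, a founding director before not a founding director: Ferreira (a founding director) before Ibarra (not a founding director).
Order: Tanaka, Sato, Brennan, Ferreira, Ibarra.

Sato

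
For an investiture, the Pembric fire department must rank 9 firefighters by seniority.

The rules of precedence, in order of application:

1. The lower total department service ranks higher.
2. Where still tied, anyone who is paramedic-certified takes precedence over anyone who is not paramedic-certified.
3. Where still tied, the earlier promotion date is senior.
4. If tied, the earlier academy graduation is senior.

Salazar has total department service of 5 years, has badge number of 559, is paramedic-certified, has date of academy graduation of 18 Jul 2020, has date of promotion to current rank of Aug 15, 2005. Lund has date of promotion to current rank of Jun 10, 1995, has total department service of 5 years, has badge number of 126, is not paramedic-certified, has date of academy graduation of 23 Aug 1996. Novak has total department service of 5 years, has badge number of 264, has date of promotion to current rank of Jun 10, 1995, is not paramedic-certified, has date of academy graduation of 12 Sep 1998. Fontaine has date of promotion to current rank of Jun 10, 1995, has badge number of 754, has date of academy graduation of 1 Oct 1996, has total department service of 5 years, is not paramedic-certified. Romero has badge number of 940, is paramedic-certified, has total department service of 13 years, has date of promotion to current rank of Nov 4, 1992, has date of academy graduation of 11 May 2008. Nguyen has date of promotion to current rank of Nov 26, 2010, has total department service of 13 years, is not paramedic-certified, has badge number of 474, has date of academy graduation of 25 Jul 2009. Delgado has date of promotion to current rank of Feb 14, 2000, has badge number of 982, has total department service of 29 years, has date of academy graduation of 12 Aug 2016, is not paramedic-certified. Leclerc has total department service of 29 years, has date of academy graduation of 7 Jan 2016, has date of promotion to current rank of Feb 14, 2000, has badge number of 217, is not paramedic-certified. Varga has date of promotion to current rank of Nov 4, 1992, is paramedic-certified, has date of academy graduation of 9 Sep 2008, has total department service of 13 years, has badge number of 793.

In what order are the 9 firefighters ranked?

Salazar, Lund, Fontaine, Novak, Romero, Varga, Nguyen, Leclerc, Delgado

By total department service (lower first): Salazar, Lund, Fontaine and Novak (each 5 years); then Romero, Varga and Nguyen (each 13 years); then Leclerc and Delgado (both 29 years).
Among Salazar, Lund, Fontaine and Novak, paramedic-certified before not paramedic-certified: Salazar (paramedic-certified) before Lund, Fontaine and Novak (not paramedic-certified).
Lund, Fontaine and Novak all have date of promotion to current rank Jun 10, 1995, so the next rule applies.
Among Lund, Fontaine and Novak, by date of academy graduation (earlier first): Lund (23 Aug 1996) before Fontaine (1 Oct 1996) before Novak (12 Sep 1998).
Among Romero, Varga and Nguyen, paramedic-certified before not paramedic-certified: Romero and Varga (paramedic-certified) before Nguyen (not paramedic-certified).
Romero and Varga both have date of promotion to current rank Nov 4, 1992, so the next rule applies.
Among Romero and Varga, by date of academy graduation (earlier first): Romero (11 May 2008) before Varga (9 Sep 2008).
Leclerc and Delgado are each not paramedic-certified, so the next rule applies.
Leclerc and Delgado both have date of promotion to current rank Feb 14, 2000, so the next rule applies.
Among Leclerc and Delgado, by date of academy graduation (earlier first): Leclerc (7 Jan 2016) before Delgado (12 Aug 2016).
Full order: Salazar, Lund, Fontaine, Novak, Romero, Varga, Nguyen, Leclerc, Delgado.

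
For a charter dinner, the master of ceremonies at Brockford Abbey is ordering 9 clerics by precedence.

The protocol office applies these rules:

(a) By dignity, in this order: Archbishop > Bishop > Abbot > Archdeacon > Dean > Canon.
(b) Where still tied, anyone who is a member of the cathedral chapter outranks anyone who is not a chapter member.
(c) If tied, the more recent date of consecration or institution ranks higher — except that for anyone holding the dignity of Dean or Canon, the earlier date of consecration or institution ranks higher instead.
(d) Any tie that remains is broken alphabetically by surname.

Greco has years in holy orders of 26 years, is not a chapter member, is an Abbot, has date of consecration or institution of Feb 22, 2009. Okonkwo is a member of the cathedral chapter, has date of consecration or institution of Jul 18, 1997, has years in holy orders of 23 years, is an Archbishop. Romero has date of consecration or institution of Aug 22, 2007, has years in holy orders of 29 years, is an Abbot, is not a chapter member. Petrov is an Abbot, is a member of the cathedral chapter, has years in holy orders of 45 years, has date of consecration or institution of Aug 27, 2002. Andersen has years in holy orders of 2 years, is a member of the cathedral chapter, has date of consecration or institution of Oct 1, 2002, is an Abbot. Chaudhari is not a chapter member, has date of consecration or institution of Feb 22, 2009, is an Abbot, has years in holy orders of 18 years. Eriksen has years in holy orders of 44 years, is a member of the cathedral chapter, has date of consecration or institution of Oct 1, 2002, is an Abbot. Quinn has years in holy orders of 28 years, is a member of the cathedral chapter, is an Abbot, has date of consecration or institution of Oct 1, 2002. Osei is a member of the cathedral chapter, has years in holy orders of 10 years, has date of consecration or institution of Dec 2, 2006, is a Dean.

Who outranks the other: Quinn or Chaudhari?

By dignity: Okonkwo (Archbishop); then Andersen, Eriksen, Quinn, Petrov, Chaudhari, Greco and Romero (Abbot); then Osei (Dean).
Among Andersen, Eriksen, Quinn, Petrov, Chaudhari, Greco and Romero, a member of the cathedral chapter before not a chapter member: Andersen, Eriksen, Quinn and Petrov (a member of the cathedral chapter) before Chaudhari, Greco and Romero (not a chapter member).
Among Andersen, Eriksen, Quinn and Petrov, by date of consecration or institution (later first): Andersen, Eriksen and Quinn (Oct 1, 2002) before Petrov (Aug 27, 2002).
Among Andersen, Eriksen and Quinn, alphabetically by surname: Andersen before Eriksen before Quinn.
Among Chaudhari, Greco and Romero, by date of consecration or institution (later first): Chaudhari and Greco (Feb 22, 2009) before Romero (Aug 22, 2007).
Among Chaudhari and Greco, alphabetically by surname: Chaudhari before Greco.
So Quinn takes precedence.

Quinn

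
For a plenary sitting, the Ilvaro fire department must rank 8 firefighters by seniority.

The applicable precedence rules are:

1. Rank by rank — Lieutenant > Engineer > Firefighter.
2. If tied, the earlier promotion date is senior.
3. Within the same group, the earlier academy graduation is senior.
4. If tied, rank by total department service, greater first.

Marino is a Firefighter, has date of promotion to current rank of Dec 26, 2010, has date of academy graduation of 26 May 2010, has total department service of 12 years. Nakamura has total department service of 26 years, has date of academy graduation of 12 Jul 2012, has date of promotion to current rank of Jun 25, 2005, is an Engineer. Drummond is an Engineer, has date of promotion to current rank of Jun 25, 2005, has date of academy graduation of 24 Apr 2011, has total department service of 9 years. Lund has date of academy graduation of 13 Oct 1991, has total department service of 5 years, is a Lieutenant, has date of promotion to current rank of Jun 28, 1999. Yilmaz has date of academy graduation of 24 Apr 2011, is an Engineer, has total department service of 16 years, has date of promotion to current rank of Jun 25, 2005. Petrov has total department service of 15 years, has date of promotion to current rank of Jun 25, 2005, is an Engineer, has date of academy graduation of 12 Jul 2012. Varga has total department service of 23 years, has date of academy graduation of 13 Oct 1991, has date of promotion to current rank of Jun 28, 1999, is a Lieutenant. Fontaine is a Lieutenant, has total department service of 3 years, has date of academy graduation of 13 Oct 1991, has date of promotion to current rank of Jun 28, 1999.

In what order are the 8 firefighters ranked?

Varga, Lund, Fontaine, Yilmaz, Drummond, Nakamura, Petrov, Marino

By rank: Varga, Lund and Fontaine (Lieutenant); then Yilmaz, Drummond, Nakamura and Petrov (Engineer); then Marino (Firefighter).
Varga, Lund and Fontaine all have date of promotion to current rank Jun 28, 1999, so the next rule applies.
Varga, Lund and Fontaine all have date of academy graduation 13 Oct 1991, so the next rule applies.
Among Varga, Lund and Fontaine, by total department service (higher first): Varga (23 years) before Lund (5 years) before Fontaine (3 years).
Yilmaz, Drummond, Nakamura and Petrov all have date of promotion to current rank Jun 25, 2005, so the next rule applies.
Among Yilmaz, Drummond, Nakamura and Petrov, by date of academy graduation (earlier first): Yilmaz and Drummond (24 Apr 2011) before Nakamura and Petrov (12 Jul 2012).
Among Yilmaz and Drummond, by total department service (higher first): Yilmaz (16 years) before Drummond (9 years).
Among Nakamura and Petrov, by total department service (higher first): Nakamura (26 years) before Petrov (15 years).
Full order: Varga, Lund, Fontaine, Yilmaz, Drummond, Nakamura, Petrov, Marino.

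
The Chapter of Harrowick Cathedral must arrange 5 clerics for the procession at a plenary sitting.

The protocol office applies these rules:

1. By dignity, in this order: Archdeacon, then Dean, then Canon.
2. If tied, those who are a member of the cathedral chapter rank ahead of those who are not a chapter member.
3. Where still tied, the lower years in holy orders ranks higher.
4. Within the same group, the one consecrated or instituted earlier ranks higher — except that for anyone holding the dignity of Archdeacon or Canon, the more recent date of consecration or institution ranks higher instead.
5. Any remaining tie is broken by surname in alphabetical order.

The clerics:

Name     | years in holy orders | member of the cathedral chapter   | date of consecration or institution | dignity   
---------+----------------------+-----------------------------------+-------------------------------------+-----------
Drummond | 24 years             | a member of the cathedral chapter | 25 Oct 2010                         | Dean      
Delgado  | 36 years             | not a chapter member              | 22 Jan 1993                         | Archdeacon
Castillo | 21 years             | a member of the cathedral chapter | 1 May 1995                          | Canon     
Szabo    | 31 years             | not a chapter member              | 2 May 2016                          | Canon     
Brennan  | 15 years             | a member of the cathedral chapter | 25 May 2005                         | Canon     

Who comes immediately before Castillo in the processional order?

Brennan

By dignity: Delgado (Archdeacon); then Drummond (Dean); then Brennan, Castillo and Szabo (Canon).
Among Brennan, Castillo and Szabo, a member of the cathedral chapter before not a chapter member: Brennan and Castillo (a member of the cathedral chapter) before Szabo (not a chapter member).
Among Brennan and Castillo, by years in holy orders (lower first): Brennan (15 years) before Castillo (21 years).
Order: Delgado, Drummond, Brennan, Castillo, Szabo.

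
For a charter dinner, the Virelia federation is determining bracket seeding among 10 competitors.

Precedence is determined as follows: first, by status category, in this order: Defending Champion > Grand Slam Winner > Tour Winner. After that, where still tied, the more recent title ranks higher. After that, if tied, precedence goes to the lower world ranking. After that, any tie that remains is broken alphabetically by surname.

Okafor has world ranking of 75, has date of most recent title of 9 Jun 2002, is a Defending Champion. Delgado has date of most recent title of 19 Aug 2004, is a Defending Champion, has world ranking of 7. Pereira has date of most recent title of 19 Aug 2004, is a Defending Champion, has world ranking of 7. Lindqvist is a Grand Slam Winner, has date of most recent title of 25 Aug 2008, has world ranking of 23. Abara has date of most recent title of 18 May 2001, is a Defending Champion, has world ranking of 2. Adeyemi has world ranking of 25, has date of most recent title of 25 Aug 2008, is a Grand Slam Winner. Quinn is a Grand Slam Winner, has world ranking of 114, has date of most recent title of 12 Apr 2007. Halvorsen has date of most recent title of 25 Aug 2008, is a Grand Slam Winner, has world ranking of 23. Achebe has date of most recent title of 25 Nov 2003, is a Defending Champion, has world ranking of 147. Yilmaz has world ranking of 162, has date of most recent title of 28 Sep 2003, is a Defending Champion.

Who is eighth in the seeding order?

By status category: Delgado, Pereira, Achebe, Yilmaz, Okafor and Abara (Defending Champion); then Halvorsen, Lindqvist, Adeyemi and Quinn (Grand Slam Winner).
Among Delgado, Pereira, Achebe, Yilmaz, Okafor and Abara, by date of most recent title (later first): Delgado and Pereira (19 Aug 2004) before Achebe (25 Nov 2003) before Yilmaz (28 Sep 2003) before Okafor (9 Jun 2002) before Abara (18 May 2001).
Delgado and Pereira both have world ranking 7, so the next rule applies.
Among Delgado and Pereira, alphabetically by surname: Delgado before Pereira.
Among Halvorsen, Lindqvist, Adeyemi and Quinn, by date of most recent title (later first): Halvorsen, Lindqvist and Adeyemi (25 Aug 2008) before Quinn (12 Apr 2007).
Among Halvorsen, Lindqvist and Adeyemi, by world ranking (lower first): Halvorsen and Lindqvist (23) before Adeyemi (25).
Among Halvorsen and Lindqvist, alphabetically by surname: Halvorsen before Lindqvist.
Order: Delgado, Pereira, Achebe, Yilmaz, Okafor, Abara, Halvorsen, Lindqvist, Adeyemi, Quinn.

Lindqvist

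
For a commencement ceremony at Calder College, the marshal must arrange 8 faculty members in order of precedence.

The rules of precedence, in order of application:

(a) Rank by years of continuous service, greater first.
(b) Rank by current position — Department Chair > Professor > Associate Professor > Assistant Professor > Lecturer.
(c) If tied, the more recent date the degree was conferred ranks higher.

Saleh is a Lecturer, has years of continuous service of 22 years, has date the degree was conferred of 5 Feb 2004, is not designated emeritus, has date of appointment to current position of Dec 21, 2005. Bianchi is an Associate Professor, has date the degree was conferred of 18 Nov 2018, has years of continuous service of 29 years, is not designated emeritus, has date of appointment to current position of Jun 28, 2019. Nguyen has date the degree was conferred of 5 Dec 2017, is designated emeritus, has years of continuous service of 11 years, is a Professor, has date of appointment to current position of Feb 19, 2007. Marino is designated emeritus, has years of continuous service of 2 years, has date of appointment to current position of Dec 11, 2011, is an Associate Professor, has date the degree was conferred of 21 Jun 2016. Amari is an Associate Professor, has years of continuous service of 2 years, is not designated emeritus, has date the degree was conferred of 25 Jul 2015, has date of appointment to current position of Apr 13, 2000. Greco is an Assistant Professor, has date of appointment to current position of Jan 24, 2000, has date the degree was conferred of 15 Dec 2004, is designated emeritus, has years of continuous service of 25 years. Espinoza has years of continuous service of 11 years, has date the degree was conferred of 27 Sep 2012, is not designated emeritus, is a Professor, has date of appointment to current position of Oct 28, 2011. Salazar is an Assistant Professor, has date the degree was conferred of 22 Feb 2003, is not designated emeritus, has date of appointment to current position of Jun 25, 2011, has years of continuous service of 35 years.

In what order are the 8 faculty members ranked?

By years of continuous service (higher first): Salazar (35 years); then Bianchi (29 years); then Greco (25 years); then Saleh (22 years); then Nguyen and Espinoza (both 11 years); then Marino and Amari (both 2 years).
Nguyen and Espinoza are each Professor, so the next rule applies.
Among Nguyen and Espinoza, by date the degree was conferred (later first): Nguyen (5 Dec 2017) before Espinoza (27 Sep 2012).
Marino and Amari are each Associate Professor, so the next rule applies.
Among Marino and Amari, by date the degree was conferred (later first): Marino (21 Jun 2016) before Amari (25 Jul 2015).
Full order: Salazar, Bianchi, Greco, Saleh, Nguyen, Espinoza, Marino, Amari.

Salazar, Bianchi, Greco, Saleh, Nguyen, Espinoza, Marino, Amari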